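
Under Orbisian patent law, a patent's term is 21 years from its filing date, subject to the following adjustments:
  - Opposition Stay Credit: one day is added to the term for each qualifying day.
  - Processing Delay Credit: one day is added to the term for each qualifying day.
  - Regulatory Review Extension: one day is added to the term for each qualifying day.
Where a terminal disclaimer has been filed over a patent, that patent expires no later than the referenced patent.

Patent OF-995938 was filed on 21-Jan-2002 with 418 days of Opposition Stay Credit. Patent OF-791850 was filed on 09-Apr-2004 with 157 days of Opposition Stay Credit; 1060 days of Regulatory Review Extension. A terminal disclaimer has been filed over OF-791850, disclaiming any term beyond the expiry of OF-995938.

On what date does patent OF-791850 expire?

Natural term of OF-791850:
  Base: filing + 21 years → 9 April 2025.
  Opposition Stay Credit: +157 days → 13 September 2025.
  Regulatory Review Extension: +1060 days → 8 August 2028.
Expiry of referenced patent OF-995938:
  Base: filing + 21 years → 21 January 2023.
  Opposition Stay Credit: +418 days → 14 March 2024.
Terminal disclaimer: OF-791850 expires on the earlier of 8 August 2028 and 14 March 2024.

March 14, 2024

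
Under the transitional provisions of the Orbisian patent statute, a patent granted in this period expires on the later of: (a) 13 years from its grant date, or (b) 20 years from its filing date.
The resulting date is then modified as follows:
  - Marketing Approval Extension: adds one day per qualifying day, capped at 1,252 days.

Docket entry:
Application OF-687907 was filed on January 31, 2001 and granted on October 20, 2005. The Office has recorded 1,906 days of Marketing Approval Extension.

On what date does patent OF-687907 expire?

July 6, 2024

(a) grant + 13 years → 20 October 2018.
(b) filing + 20 years → 31 January 2021.
Later of the two: 31 January 2021.
Marketing Approval Extension: 1906 days claimed exceeds the 1252-day cap, so +1252 days → 6 July 2024.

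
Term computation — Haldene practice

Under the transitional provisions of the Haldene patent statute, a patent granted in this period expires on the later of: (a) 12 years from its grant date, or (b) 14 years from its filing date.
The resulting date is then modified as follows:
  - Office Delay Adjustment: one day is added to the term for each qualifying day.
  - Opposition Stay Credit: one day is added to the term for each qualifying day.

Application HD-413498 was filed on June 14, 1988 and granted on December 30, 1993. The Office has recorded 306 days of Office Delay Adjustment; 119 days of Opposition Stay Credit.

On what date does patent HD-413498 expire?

February 28, 2007

(a) grant + 12 years → 30 December 2005.
(b) filing + 14 years → 14 June 2002.
Later of the two: 30 December 2005.
Office Delay Adjustment: +306 days → 1 November 2006.
Opposition Stay Credit: +119 days → 28 February 2007.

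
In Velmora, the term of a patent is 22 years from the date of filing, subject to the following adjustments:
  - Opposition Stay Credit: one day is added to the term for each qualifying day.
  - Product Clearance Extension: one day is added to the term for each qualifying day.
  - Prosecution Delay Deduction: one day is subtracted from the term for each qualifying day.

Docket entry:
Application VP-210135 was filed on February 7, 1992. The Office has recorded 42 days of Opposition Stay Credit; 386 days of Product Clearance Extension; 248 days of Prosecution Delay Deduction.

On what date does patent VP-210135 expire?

August 6, 2014

Base term: filing date + 22 years → 7 February 2014.
Opposition Stay Credit: +42 days → 21 March 2014.
Product Clearance Extension: +386 days → 11 April 2015.
Prosecution Delay Deduction: −248 days → 6 August 2014.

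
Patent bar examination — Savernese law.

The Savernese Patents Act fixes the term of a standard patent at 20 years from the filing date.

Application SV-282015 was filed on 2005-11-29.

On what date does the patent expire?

November 29, 2025

Filing date + 20 years → 29 November 2025.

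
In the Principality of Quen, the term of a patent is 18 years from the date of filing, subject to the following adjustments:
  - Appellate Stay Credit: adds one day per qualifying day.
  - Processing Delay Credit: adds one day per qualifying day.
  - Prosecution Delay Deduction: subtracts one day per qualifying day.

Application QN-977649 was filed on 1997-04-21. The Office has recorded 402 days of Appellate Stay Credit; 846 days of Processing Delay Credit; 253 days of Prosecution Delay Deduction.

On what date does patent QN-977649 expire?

Base term: filing date + 18 years → 21 April 2015.
Appellate Stay Credit: +402 days → 27 May 2016.
Processing Delay Credit: +846 days → 20 September 2018.
Prosecution Delay Deduction: −253 days → 10 January 2018.

2018-01-10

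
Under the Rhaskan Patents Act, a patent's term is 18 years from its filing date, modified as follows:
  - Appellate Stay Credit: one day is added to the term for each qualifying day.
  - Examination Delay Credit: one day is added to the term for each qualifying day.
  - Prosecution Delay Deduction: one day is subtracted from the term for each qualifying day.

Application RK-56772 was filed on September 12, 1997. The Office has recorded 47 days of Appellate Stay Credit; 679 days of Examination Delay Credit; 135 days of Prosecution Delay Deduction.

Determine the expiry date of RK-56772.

2017-04-25

Base term: filing date + 18 years → 12 September 2015.
Appellate Stay Credit: +47 days → 29 October 2015.
Examination Delay Credit: +679 days → 7 September 2017.
Prosecution Delay Deduction: −135 days → 25 April 2017.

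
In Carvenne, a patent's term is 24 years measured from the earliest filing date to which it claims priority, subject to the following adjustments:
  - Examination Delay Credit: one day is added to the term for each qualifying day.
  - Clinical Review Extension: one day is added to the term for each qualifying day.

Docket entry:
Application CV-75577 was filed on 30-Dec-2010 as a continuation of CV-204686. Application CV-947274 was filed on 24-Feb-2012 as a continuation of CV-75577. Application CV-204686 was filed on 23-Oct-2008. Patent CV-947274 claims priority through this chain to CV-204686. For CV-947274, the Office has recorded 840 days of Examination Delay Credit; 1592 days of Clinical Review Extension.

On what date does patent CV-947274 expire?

June 21, 2039

Earliest priority filing: 23 October 2008.
Base term: 23 October 2008 + 24 years → 23 October 2032.
Examination Delay Credit: +840 days → 10 February 2035.
Clinical Review Extension: +1592 days → 21 June 2039.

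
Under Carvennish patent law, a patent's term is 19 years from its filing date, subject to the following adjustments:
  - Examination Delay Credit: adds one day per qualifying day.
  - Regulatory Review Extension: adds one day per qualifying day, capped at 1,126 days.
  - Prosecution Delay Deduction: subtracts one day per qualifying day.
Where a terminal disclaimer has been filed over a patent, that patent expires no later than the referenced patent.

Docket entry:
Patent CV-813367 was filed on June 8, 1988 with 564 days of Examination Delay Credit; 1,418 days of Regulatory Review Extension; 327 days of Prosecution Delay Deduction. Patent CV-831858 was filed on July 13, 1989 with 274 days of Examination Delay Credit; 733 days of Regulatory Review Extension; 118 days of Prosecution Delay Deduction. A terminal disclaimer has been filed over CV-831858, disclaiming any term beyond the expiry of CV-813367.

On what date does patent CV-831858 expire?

December 19, 2010

Natural term of CV-831858:
  Base: filing + 19 years → 13 July 2008.
  Examination Delay Credit: +274 days → 13 April 2009.
  Regulatory Review Extension: 733 days (within the 1126-day cap) → +733 days → 16 April 2011.
  Prosecution Delay Deduction: −118 days → 19 December 2010.
Expiry of referenced patent CV-813367:
  Base: filing + 19 years → 8 June 2007.
  Examination Delay Credit: +564 days → 23 December 2008.
  Regulatory Review Extension: 1418 days claimed exceeds the 1126-day cap, so +1126 days → 23 January 2012.
  Prosecution Delay Deduction: −327 days → 2 March 2011.
Terminal disclaimer: CV-831858 expires on the earlier of 19 December 2010 and 2 March 2011.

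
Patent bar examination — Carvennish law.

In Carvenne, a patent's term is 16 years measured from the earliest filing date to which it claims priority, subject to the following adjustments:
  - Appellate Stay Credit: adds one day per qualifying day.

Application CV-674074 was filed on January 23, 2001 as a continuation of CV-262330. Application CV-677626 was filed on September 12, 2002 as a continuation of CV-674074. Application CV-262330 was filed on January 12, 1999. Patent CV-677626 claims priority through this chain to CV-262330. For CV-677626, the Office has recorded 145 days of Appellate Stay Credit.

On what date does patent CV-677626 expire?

2015-06-06

Earliest priority filing: 12 January 1999.
Base term: 12 January 1999 + 16 years → 12 January 2015.
Appellate Stay Credit: +145 days → 6 June 2015.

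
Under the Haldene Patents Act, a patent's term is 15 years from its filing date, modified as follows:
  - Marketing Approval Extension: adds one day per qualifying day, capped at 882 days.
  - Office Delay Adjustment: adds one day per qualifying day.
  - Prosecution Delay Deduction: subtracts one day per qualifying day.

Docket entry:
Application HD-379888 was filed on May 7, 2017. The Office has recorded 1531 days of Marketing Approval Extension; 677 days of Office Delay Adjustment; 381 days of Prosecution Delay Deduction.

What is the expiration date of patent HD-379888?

July 29, 2035

Base term: filing date + 15 years → 7 May 2032.
Marketing Approval Extension: 1531 days claimed exceeds the 882-day cap, so +882 days → 6 October 2034.
Office Delay Adjustment: +677 days → 13 August 2036.
Prosecution Delay Deduction: −381 days → 29 July 2035.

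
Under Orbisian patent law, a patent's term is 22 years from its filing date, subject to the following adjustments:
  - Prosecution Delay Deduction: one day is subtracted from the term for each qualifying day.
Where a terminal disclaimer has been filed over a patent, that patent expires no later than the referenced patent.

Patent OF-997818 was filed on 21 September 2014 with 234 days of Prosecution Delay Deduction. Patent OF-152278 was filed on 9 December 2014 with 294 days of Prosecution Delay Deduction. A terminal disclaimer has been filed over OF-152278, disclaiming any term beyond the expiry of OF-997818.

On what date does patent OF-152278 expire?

2036-01-31

Natural term of OF-152278:
  Base: filing + 22 years → 9 December 2036.
  Prosecution Delay Deduction: −294 days → 19 February 2036.
Expiry of referenced patent OF-997818:
  Base: filing + 22 years → 21 September 2036.
  Prosecution Delay Deduction: −234 days → 31 January 2036.
Terminal disclaimer: OF-152278 expires on the earlier of 19 February 2036 and 31 January 2036.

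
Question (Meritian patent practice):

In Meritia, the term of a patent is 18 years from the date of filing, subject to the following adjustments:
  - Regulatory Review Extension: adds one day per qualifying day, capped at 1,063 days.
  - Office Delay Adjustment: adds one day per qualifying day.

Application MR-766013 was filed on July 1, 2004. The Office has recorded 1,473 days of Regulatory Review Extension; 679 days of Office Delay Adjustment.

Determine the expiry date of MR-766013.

Base term: filing date + 18 years → 1 July 2022.
Regulatory Review Extension: 1473 days claimed exceeds the 1063-day cap, so +1063 days → 29 May 2025.
Office Delay Adjustment: +679 days → 8 April 2027.

2027-04-08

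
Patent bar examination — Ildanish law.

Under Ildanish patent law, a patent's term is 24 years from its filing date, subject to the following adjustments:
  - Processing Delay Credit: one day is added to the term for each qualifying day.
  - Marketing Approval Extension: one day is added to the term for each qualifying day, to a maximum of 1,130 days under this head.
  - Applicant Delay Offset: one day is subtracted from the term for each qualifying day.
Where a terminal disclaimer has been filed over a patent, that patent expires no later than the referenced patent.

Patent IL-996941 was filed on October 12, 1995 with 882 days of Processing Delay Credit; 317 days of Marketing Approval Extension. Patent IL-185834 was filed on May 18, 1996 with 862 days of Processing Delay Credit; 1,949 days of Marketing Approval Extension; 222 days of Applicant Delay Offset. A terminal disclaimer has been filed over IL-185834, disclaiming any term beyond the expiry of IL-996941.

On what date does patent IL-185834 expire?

2023-01-23

Natural term of IL-185834:
  Base: filing + 24 years → 18 May 2020.
  Processing Delay Credit: +862 days → 27 September 2022.
  Marketing Approval Extension: 1949 days claimed exceeds the 1130-day cap, so +1130 days → 31 October 2025.
  Applicant Delay Offset: −222 days → 23 March 2025.
Expiry of referenced patent IL-996941:
  Base: filing + 24 years → 12 October 2019.
  Processing Delay Credit: +882 days → 12 March 2022.
  Marketing Approval Extension: 317 days (within the 1130-day cap) → +317 days → 23 January 2023.
Terminal disclaimer: IL-185834 expires on the earlier of 23 March 2025 and 23 January 2023.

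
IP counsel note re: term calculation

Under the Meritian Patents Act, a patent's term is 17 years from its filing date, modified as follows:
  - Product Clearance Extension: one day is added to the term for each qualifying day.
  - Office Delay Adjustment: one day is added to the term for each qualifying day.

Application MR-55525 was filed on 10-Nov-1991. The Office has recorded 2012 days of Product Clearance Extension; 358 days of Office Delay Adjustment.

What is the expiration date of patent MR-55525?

Base term: filing date + 17 years → 10 November 2008.
Product Clearance Extension: +2012 days → 15 May 2014.
Office Delay Adjustment: +358 days → 8 May 2015.

May 8, 2015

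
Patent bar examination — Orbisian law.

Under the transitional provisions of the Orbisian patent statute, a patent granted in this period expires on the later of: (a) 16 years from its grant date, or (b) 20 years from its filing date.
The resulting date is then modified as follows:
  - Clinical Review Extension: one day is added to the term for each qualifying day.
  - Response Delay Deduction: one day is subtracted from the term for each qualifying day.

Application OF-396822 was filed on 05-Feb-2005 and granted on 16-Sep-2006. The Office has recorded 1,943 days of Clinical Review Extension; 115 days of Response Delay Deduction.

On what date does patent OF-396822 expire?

February 7, 2030

(a) grant + 16 years → 16 September 2022.
(b) filing + 20 years → 5 February 2025.
Later of the two: 5 February 2025.
Clinical Review Extension: +1943 days → 2 June 2030.
Response Delay Deduction: −115 days → 7 February 2030.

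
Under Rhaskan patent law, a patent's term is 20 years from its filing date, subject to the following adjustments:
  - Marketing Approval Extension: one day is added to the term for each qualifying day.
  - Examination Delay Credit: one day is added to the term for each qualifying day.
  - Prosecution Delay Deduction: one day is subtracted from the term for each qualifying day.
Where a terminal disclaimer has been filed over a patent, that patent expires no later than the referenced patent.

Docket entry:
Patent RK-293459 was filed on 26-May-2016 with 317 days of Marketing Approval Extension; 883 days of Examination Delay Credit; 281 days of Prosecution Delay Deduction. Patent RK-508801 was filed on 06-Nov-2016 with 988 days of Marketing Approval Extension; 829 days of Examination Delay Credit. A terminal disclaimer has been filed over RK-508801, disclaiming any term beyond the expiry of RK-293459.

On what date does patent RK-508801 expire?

Natural term of RK-508801:
  Base: filing + 20 years → 6 November 2036.
  Marketing Approval Extension: +988 days → 22 July 2039.
  Examination Delay Credit: +829 days → 28 October 2041.
Expiry of referenced patent RK-293459:
  Base: filing + 20 years → 26 May 2036.
  Marketing Approval Extension: +317 days → 8 April 2037.
  Examination Delay Credit: +883 days → 8 September 2039.
  Prosecution Delay Deduction: −281 days → 1 December 2038.
Terminal disclaimer: RK-508801 expires on the earlier of 28 October 2041 and 1 December 2038.

2038-12-01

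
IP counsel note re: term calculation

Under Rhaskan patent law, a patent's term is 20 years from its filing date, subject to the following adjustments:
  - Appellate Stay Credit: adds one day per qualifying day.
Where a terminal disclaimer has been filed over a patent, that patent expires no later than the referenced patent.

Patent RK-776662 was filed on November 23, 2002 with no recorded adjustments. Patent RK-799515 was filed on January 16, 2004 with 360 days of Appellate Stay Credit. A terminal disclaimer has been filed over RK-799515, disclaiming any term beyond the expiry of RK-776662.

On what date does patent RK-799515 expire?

Natural term of RK-799515:
  Base: filing + 20 years → 16 January 2024.
  Appellate Stay Credit: +360 days → 10 January 2025.
Expiry of referenced patent RK-776662:
  Base: filing + 20 years → 23 November 2022.
Terminal disclaimer: RK-799515 expires on the earlier of 10 January 2025 and 23 November 2022.

November 23, 2022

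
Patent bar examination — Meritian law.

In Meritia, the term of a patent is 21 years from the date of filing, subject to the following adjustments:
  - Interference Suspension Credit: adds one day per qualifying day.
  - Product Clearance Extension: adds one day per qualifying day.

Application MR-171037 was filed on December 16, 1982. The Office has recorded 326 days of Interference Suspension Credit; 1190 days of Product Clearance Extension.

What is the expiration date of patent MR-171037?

Base term: filing date + 21 years → 16 December 2003.
Interference Suspension Credit: +326 days → 6 November 2004.
Product Clearance Extension: +1190 days → 9 February 2008.

February 9, 2008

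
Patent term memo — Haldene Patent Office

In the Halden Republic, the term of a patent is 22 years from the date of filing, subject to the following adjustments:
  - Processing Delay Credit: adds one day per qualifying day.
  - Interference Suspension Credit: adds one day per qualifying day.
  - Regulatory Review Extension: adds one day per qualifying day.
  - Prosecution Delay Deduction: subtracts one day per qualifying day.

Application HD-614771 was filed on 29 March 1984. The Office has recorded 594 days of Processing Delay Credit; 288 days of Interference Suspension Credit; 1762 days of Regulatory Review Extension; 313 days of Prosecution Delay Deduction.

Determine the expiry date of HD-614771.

2012-08-15

Base term: filing date + 22 years → 29 March 2006.
Processing Delay Credit: +594 days → 13 November 2007.
Interference Suspension Credit: +288 days → 27 August 2008.
Regulatory Review Extension: +1762 days → 24 June 2013.
Prosecution Delay Deduction: −313 days → 15 August 2012.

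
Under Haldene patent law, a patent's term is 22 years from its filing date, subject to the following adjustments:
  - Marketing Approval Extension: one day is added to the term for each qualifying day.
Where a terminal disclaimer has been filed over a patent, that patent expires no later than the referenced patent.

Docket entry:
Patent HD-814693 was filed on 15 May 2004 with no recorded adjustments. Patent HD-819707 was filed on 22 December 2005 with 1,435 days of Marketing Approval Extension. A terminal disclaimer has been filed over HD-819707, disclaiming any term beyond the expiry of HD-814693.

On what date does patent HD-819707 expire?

2026-05-15

Natural term of HD-819707:
  Base: filing + 22 years → 22 December 2027.
  Marketing Approval Extension: +1435 days → 26 November 2031.
Expiry of referenced patent HD-814693:
  Base: filing + 22 years → 15 May 2026.
Terminal disclaimer: HD-819707 expires on the earlier of 26 November 2031 and 15 May 2026.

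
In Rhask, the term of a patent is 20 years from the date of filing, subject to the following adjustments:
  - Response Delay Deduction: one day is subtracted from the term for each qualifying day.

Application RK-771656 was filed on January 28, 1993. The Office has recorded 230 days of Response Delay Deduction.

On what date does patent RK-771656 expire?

Base term: filing date + 20 years → 28 January 2013.
Response Delay Deduction: −230 days → 12 June 2012.

2012-06-12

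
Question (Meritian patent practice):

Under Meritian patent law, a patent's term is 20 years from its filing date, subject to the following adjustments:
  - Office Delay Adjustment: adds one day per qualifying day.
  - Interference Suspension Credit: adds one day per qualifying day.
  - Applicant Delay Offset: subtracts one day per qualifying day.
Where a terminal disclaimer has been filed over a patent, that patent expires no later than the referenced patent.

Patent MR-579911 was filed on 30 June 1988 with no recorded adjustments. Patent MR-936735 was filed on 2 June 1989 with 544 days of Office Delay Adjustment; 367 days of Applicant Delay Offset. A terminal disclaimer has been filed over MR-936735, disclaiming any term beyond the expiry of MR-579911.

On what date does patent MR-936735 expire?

2008-06-30

Natural term of MR-936735:
  Base: filing + 20 years → 2 June 2009.
  Office Delay Adjustment: +544 days → 28 November 2010.
  Applicant Delay Offset: −367 days → 26 November 2009.
Expiry of referenced patent MR-579911:
  Base: filing + 20 years → 30 June 2008.
Terminal disclaimer: MR-936735 expires on the earlier of 26 November 2009 and 30 June 2008.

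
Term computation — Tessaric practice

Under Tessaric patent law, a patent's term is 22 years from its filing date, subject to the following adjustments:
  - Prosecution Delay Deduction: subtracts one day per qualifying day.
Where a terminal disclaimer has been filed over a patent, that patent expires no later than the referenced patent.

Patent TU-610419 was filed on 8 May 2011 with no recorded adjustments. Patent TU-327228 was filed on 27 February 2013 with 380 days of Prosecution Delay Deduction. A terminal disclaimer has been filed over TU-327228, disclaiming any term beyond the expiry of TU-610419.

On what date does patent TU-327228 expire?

2033-05-08

Natural term of TU-327228:
  Base: filing + 22 years → 27 February 2035.
  Prosecution Delay Deduction: −380 days → 12 February 2034.
Expiry of referenced patent TU-610419:
  Base: filing + 22 years → 8 May 2033.
Terminal disclaimer: TU-327228 expires on the earlier of 12 February 2034 and 8 May 2033.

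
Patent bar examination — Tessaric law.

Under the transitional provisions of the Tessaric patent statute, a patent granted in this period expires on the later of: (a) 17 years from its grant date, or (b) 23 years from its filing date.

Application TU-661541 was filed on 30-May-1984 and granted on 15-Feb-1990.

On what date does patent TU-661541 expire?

(a) grant + 17 years → 15 February 2007.
(b) filing + 23 years → 30 May 2007.
Later of the two: 30 May 2007.

May 30, 2007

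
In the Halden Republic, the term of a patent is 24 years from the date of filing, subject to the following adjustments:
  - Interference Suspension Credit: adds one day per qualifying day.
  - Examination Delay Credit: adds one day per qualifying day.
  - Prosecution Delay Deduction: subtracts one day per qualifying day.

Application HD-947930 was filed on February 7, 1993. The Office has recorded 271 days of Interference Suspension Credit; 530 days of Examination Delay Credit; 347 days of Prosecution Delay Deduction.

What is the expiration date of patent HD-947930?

Base term: filing date + 24 years → 7 February 2017.
Interference Suspension Credit: +271 days → 5 November 2017.
Examination Delay Credit: +530 days → 19 April 2019.
Prosecution Delay Deduction: −347 days → 7 May 2018.

May 7, 2018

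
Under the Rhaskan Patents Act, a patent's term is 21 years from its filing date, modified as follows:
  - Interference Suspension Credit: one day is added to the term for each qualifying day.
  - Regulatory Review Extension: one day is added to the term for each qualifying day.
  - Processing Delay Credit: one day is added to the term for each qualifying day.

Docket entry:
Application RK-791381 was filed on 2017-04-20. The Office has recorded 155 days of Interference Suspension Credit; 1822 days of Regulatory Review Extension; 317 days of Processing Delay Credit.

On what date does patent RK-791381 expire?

July 31, 2044

Base term: filing date + 21 years → 20 April 2038.
Interference Suspension Credit: +155 days → 22 September 2038.
Regulatory Review Extension: +1822 days → 18 September 2043.
Processing Delay Credit: +317 days → 31 July 2044.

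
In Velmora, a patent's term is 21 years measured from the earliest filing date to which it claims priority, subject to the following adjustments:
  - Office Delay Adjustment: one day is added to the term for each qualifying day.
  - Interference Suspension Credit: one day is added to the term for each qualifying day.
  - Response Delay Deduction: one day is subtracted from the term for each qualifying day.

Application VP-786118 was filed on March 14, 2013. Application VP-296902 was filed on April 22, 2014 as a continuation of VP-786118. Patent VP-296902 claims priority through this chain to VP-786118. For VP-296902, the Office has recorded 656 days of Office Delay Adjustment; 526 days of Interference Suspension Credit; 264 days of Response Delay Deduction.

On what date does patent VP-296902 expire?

Earliest priority filing: 14 March 2013.
Base term: 14 March 2013 + 21 years → 14 March 2034.
Office Delay Adjustment: +656 days → 30 December 2035.
Interference Suspension Credit: +526 days → 8 June 2037.
Response Delay Deduction: −264 days → 17 September 2036.

September 17, 2036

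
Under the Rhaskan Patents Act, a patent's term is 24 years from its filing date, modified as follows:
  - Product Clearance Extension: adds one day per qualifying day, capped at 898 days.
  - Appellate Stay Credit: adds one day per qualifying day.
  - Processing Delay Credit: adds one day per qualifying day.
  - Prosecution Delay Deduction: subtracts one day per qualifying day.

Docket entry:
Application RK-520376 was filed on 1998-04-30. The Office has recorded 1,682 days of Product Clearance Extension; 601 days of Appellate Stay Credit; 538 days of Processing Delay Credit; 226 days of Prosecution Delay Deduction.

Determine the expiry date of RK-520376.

Base term: filing date + 24 years → 30 April 2022.
Product Clearance Extension: 1682 days claimed exceeds the 898-day cap, so +898 days → 14 October 2024.
Appellate Stay Credit: +601 days → 7 June 2026.
Processing Delay Credit: +538 days → 27 November 2027.
Prosecution Delay Deduction: −226 days → 15 April 2027.

April 15, 2027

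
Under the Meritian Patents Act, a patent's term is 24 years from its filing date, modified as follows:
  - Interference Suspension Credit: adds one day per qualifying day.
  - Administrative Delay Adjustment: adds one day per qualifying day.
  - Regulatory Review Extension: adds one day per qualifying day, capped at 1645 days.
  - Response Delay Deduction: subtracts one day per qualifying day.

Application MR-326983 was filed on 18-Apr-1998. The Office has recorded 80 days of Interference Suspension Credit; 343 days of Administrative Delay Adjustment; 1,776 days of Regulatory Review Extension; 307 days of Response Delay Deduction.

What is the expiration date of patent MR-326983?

Base term: filing date + 24 years → 18 April 2022.
Interference Suspension Credit: +80 days → 7 July 2022.
Administrative Delay Adjustment: +343 days → 15 June 2023.
Regulatory Review Extension: 1776 days claimed exceeds the 1645-day cap, so +1645 days → 16 December 2027.
Response Delay Deduction: −307 days → 12 February 2027.

February 12, 2027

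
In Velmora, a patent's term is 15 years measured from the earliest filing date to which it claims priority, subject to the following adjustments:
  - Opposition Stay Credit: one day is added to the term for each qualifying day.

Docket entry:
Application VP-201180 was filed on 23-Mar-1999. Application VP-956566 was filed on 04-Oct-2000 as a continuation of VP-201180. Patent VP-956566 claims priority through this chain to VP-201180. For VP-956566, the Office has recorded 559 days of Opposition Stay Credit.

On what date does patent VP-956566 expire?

Earliest priority filing: 23 March 1999.
Base term: 23 March 1999 + 15 years → 23 March 2014.
Opposition Stay Credit: +559 days → 3 October 2015.

2015-10-03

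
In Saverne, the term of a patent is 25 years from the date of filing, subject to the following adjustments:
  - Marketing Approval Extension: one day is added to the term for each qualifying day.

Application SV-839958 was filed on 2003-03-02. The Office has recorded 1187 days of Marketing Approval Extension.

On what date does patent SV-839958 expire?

2031-06-02

Base term: filing date + 25 years → 2 March 2028.
Marketing Approval Extension: +1187 days → 2 June 2031.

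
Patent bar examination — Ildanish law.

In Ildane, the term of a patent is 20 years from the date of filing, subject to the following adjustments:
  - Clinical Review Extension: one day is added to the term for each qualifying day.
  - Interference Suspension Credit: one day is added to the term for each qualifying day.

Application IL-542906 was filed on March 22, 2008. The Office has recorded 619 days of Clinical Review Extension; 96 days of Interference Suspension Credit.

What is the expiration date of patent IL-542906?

Base term: filing date + 20 years → 22 March 2028.
Clinical Review Extension: +619 days → 1 December 2029.
Interference Suspension Credit: +96 days → 7 March 2030.

March 7, 2030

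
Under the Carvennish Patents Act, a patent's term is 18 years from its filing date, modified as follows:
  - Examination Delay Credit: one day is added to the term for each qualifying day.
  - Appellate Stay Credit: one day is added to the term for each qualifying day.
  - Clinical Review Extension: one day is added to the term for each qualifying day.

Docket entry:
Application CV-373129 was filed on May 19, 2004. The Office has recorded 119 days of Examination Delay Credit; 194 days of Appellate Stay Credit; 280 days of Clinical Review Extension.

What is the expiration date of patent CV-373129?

January 2, 2024

Base term: filing date + 18 years → 19 May 2022.
Examination Delay Credit: +119 days → 15 September 2022.
Appellate Stay Credit: +194 days → 28 March 2023.
Clinical Review Extension: +280 days → 2 January 2024.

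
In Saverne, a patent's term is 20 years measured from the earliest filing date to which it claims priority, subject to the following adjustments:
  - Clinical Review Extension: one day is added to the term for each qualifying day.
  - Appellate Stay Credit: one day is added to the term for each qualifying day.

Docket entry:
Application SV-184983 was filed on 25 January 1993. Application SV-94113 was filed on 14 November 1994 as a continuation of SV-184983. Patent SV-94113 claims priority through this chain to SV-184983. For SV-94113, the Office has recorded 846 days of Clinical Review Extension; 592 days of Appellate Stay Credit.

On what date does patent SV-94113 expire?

Earliest priority filing: 25 January 1993.
Base term: 25 January 1993 + 20 years → 25 January 2013.
Clinical Review Extension: +846 days → 21 May 2015.
Appellate Stay Credit: +592 days → 2 January 2017.

January 2, 2017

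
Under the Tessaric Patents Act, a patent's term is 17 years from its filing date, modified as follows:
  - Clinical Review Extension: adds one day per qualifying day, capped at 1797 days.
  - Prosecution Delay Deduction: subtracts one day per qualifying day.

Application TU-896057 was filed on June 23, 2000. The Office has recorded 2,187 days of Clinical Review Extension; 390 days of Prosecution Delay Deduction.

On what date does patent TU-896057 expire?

April 30, 2021

Base term: filing date + 17 years → 23 June 2017.
Clinical Review Extension: 2187 days claimed exceeds the 1797-day cap, so +1797 days → 25 May 2022.
Prosecution Delay Deduction: −390 days → 30 April 2021.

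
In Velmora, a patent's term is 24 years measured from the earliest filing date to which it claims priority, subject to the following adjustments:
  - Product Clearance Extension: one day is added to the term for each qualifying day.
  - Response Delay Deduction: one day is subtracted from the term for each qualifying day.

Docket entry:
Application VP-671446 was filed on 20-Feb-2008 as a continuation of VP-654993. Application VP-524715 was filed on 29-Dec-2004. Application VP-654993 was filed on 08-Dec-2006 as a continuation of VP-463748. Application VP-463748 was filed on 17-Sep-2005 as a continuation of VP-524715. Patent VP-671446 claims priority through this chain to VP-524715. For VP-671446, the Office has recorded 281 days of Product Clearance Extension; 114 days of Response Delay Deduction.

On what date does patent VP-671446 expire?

2029-06-14

Earliest priority filing: 29 December 2004.
Base term: 29 December 2004 + 24 years → 29 December 2028.
Product Clearance Extension: +281 days → 6 October 2029.
Response Delay Deduction: −114 days → 14 June 2029.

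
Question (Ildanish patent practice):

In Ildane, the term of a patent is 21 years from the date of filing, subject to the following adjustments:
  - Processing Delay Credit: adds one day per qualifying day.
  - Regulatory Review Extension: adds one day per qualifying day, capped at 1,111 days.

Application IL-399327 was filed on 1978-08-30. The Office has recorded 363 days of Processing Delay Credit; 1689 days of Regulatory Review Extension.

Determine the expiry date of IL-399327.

Base term: filing date + 21 years → 30 August 1999.
Processing Delay Credit: +363 days → 27 August 2000.
Regulatory Review Extension: 1689 days claimed exceeds the 1111-day cap, so +1111 days → 12 September 2003.

2003-09-12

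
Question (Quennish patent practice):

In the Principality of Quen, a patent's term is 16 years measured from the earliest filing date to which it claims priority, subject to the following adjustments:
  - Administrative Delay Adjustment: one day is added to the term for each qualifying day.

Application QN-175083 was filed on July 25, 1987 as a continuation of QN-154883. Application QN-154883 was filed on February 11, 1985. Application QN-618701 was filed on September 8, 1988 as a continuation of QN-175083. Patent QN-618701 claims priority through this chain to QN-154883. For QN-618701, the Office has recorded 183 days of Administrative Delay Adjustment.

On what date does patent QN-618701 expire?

August 13, 2001

Earliest priority filing: 11 February 1985.
Base term: 11 February 1985 + 16 years → 11 February 2001.
Administrative Delay Adjustment: +183 days → 13 August 2001.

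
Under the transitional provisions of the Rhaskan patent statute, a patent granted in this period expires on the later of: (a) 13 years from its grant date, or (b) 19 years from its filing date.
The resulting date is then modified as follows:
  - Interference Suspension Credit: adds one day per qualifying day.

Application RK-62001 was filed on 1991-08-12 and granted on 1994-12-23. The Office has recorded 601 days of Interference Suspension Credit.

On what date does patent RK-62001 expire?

(a) grant + 13 years → 23 December 2007.
(b) filing + 19 years → 12 August 2010.
Later of the two: 12 August 2010.
Interference Suspension Credit: +601 days → 4 April 2012.

April 4, 2012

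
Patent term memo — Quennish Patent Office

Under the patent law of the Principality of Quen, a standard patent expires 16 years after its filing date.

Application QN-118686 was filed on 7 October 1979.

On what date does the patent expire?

October 7, 1995

Filing date + 16 years → 7 October 1995.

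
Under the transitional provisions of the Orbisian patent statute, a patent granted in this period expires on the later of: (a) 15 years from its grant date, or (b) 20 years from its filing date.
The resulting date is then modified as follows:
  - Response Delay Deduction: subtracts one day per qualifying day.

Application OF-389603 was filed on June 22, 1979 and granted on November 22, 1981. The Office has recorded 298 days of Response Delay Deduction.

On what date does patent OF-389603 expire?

August 28, 1998

(a) grant + 15 years → 22 November 1996.
(b) filing + 20 years → 22 June 1999.
Later of the two: 22 June 1999.
Response Delay Deduction: −298 days → 28 August 1998.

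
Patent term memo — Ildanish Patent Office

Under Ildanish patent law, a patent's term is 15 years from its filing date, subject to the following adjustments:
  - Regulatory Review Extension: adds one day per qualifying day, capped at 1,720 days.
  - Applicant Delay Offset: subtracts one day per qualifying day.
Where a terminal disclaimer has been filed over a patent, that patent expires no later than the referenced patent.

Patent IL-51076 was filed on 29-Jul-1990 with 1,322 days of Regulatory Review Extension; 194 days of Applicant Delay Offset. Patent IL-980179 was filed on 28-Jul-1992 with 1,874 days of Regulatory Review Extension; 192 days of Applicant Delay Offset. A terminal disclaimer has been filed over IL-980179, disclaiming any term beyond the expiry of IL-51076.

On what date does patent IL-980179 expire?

2008-08-30

Natural term of IL-980179:
  Base: filing + 15 years → 28 July 2007.
  Regulatory Review Extension: 1874 days claimed exceeds the 1720-day cap, so +1720 days → 12 April 2012.
  Applicant Delay Offset: −192 days → 3 October 2011.
Expiry of referenced patent IL-51076:
  Base: filing + 15 years → 29 July 2005.
  Regulatory Review Extension: 1322 days (within the 1720-day cap) → +1322 days → 12 March 2009.
  Applicant Delay Offset: −194 days → 30 August 2008.
Terminal disclaimer: IL-980179 expires on the earlier of 3 October 2011 and 30 August 2008.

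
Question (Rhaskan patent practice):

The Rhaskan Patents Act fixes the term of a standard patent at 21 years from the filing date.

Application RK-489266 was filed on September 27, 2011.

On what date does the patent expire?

September 27, 2032

Filing date + 21 years → 27 September 2032.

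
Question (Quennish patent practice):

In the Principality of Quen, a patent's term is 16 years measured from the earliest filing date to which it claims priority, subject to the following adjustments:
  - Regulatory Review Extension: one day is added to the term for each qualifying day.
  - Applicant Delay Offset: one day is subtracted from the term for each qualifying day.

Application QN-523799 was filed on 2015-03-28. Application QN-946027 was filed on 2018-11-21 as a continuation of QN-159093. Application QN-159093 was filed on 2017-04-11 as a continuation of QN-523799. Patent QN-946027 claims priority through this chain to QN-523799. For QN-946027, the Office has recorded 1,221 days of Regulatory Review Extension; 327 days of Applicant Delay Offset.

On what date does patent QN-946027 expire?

Earliest priority filing: 28 March 2015.
Base term: 28 March 2015 + 16 years → 28 March 2031.
Regulatory Review Extension: +1221 days → 31 July 2034.
Applicant Delay Offset: −327 days → 7 September 2033.

September 7, 2033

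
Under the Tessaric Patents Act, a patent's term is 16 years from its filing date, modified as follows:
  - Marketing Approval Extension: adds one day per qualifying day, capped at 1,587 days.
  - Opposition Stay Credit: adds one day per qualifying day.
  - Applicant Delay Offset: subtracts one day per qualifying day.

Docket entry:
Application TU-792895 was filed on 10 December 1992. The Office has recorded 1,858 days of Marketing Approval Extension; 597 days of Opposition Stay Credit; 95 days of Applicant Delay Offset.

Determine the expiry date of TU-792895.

Base term: filing date + 16 years → 10 December 2008.
Marketing Approval Extension: 1858 days claimed exceeds the 1587-day cap, so +1587 days → 15 April 2013.
Opposition Stay Credit: +597 days → 3 December 2014.
Applicant Delay Offset: −95 days → 30 August 2014.

2014-08-30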